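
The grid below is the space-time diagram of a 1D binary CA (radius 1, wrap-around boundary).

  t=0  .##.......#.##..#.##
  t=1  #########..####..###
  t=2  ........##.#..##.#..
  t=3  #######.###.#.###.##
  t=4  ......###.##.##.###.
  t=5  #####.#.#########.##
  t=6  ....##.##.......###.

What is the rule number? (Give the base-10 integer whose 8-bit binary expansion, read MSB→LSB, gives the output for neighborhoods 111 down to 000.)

  [7] ### => .  t=1,i=0
  [6] ##. => #  t=0,i=2
  [5] #.# => #  t=0,i=0
  [4] #.. => #  t=0,i=3
  [3] .## => #  t=0,i=1
  [2] .#. => .  t=0,i=10
  [1] ..# => .  t=0,i=9
  [0] ... => #  t=0,i=4
  bits 01111001 = 121

121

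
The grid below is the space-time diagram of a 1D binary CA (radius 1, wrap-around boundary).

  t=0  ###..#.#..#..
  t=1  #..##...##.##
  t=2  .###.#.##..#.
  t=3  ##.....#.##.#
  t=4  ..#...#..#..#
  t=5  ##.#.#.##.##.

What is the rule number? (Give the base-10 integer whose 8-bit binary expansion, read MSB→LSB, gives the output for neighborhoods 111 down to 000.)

26

  [7] ### => .  t=0,i=1
  [6] ##. => .  t=0,i=2
  [5] #.# => .  t=0,i=6
  [4] #.. => #  t=0,i=3
  [3] .## => #  t=0,i=0
  [2] .#. => .  t=0,i=5
  [1] ..# => #  t=0,i=4
  [0] ... => .  t=1,i=6
  bits 00011010 = 26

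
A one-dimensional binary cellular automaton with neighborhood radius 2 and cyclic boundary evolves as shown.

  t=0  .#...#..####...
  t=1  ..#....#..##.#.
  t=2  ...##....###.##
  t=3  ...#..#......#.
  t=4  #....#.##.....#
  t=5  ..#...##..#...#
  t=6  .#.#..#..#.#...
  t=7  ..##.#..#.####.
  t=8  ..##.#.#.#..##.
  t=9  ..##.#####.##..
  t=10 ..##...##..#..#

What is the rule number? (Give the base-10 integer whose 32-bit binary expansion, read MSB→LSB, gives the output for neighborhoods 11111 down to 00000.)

  #####|#  b31=1 t=9,i=7
  ####.|#  b30=1 t=0,i=10
  ###.#|.  b29=0 t=2,i=11
  ###..|#  b28=1 t=0,i=11
  ##.##|.  b27=0 t=2,i=12
  ##.#.|.  b26=0 t=1,i=12
  ##..#|.  b25=0 t=5,i=8
  ##...|.  b24=0 t=0,i=12
  #.###|.  b23=0 t=7,i=10
  #.##.|#  b22=1 t=2,i=13
  #.#.#|#  b21=1 t=8,i=5
  #.#..|#  b20=1 t=1,i=13
  #..##|#  b19=1 t=0,i=7
  #..#.|#  b18=1 t=3,i=5
  #...#|.  b17=0 t=0,i=3
  #....|#  b16=1 t=0,i=13
  .####|.  b15=0 t=0,i=9
  .###.|.  b14=0 t=2,i=10
  .##.#|#  b13=1 t=1,i=11
  .##..|.  b12=0 t=2,i=4
  .#.##|#  b11=1 t=4,i=6
  .#.#.|#  b10=1 t=6,i=2
  .#..#|.  b9=0 t=0,i=6
  .#...|#  b8=1 t=0,i=2
  ..###|.  b7=0 t=0,i=8
  ..##.|#  b6=1 t=1,i=10
  ..#.#|.  b5=0 t=4,i=5
  ..#..|.  b4=0 t=0,i=1
  ...##|.  b3=0 t=2,i=2
  ...#.|.  b2=0 t=0,i=0
  ....#|.  b1=0 t=0,i=14
  .....|.  b0=0 t=3,i=9
  bits 11010000011111010010110101000000 = 3497864512

3497864512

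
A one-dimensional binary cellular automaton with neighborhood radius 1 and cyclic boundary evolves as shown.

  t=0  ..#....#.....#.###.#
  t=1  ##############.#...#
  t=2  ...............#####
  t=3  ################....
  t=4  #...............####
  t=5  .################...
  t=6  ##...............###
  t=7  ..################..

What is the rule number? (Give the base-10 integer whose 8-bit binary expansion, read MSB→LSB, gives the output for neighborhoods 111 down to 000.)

31

  ###|.  b7=0 t=0,i=16
  ##.|.  b6=0 t=0,i=17
  #.#|.  b5=0 t=0,i=14
  #..|#  b4=1 t=0,i=0
  .##|#  b3=1 t=0,i=15
  .#.|#  b2=1 t=0,i=2
  ..#|#  b1=1 t=0,i=1
  ...|#  b0=1 t=0,i=4
  bits 00011111 = 31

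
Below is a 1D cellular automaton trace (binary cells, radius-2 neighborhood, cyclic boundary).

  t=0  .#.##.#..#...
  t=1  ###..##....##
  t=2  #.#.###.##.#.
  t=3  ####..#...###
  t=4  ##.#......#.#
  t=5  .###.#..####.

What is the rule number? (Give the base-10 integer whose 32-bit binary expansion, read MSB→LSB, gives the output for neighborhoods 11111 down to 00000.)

  ##### -> #   bit 31 = 1  t=1,i=0
  ####. -> .   bit 30 = 0  t=1,i=1
  ###.# -> #   bit 29 = 1  t=2,i=6
  ###.. -> #   bit 28 = 1  t=1,i=2
  ##.## -> .   bit 27 = 0  t=2,i=7
  ##.#. -> #   bit 26 = 1  t=0,i=5
  ##..# -> .   bit 25 = 0  t=1,i=3
  ##... -> .   bit 24 = 0  t=1,i=7
  #.### -> .   bit 23 = 0  t=2,i=4
  #.##. -> .   bit 22 = 0  t=0,i=3
  #.#.# -> #   bit 21 = 1  t=2,i=0
  #.#.. -> #   bit 20 = 1  t=0,i=6
  #..## -> #   bit 19 = 1  t=1,i=4
  #..#. -> .   bit 18 = 0  t=0,i=8
  #...# -> .   bit 17 = 0  t=3,i=8
  #.... -> #   bit 16 = 1  t=0,i=11
  .#### -> .   bit 15 = 0  t=1,i=12
  .###. -> .   bit 14 = 0  t=2,i=5
  .##.# -> .   bit 13 = 0  t=0,i=4
  .##.. -> #   bit 12 = 1  t=1,i=6
  .#.## -> #   bit 11 = 1  t=0,i=2
  .#.#. -> #   bit 10 = 1  t=2,i=1
  .#..# -> .   bit 9 = 0  t=0,i=7
  .#... -> .   bit 8 = 0  t=0,i=10
  ..### -> #   bit 7 = 1  t=1,i=11
  ..##. -> #   bit 6 = 1  t=1,i=5
  ..#.# -> #   bit 5 = 1  t=0,i=1
  ..#.. -> .   bit 4 = 0  t=0,i=9
  ...## -> .   bit 3 = 0  t=1,i=10
  ...#. -> #   bit 2 = 1  t=0,i=0
  ....# -> #   bit 1 = 1  t=0,i=12
  ..... -> .   bit 0 = 0  t=4,i=6
  bits 10110100001110010001110011100110 = 3023641830

3023641830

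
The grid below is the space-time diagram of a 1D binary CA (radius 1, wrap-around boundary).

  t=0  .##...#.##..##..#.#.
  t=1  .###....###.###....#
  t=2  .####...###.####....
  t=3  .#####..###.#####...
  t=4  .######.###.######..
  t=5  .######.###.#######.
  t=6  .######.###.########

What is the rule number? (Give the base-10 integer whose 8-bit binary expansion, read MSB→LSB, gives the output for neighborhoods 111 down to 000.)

216

  [7] ### => #  t=1,i=2
  [6] ##. => #  t=0,i=2
  [5] #.# => .  t=0,i=7
  [4] #.. => #  t=0,i=3
  [3] .## => #  t=0,i=1
  [2] .#. => .  t=0,i=6
  [1] ..# => .  t=0,i=0
  [0] ... => .  t=0,i=4
  bits 11011000 = 216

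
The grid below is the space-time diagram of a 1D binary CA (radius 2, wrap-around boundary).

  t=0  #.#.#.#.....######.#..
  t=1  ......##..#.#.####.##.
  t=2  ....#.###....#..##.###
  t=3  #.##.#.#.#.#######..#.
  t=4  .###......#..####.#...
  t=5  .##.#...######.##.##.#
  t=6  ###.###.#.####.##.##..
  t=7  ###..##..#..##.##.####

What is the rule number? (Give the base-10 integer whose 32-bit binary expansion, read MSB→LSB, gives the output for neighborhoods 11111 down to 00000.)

3814357974

  #####|#  b31=1 t=0,i=14
  ####.|#  b30=1 t=0,i=16
  ###.#|#  b29=1 t=0,i=17
  ###..|.  b28=0 t=2,i=8
  ##.##|.  b27=0 t=1,i=18
  ##.#.|.  b26=0 t=0,i=18
  ##..#|#  b25=1 t=1,i=8
  ##...|#  b24=1 t=1,i=21
  #.###|.  b23=0 t=1,i=14
  #.##.|#  b22=1 t=1,i=19
  #.#.#|.  b21=0 t=0,i=2
  #.#..|#  b20=1 t=0,i=6
  #..##|#  b19=1 t=2,i=15
  #..#.|.  b18=0 t=0,i=21
  #...#|#  b17=1 t=5,i=6
  #....|.  b16=0 t=0,i=8
  .####|.  b15=0 t=0,i=13
  .###.|#  b14=1 t=2,i=7
  .##.#|#  b13=1 t=2,i=17
  .##..|#  b12=1 t=1,i=7
  .#.##|#  b11=1 t=1,i=13
  .#.#.|.  b10=0 t=0,i=1
  .#..#|#  b9=1 t=0,i=20
  .#...|#  b8=1 t=0,i=7
  ..###|#  b7=1 t=0,i=12
  ..##.|#  b6=1 t=1,i=6
  ..#.#|.  b5=0 t=0,i=0
  ..#..|#  b4=1 t=2,i=13
  ...##|.  b3=0 t=0,i=11
  ...#.|#  b2=1 t=2,i=3
  ....#|#  b1=1 t=0,i=10
  .....|.  b0=0 t=0,i=9
  bits 11100011010110100111101111010110 = 3814357974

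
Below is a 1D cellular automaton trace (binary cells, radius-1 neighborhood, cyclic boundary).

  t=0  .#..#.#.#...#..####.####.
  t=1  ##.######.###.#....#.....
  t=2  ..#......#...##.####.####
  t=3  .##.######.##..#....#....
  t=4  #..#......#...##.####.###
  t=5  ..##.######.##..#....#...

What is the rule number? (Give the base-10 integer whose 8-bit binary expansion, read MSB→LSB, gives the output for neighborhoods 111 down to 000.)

  ### -> .   bit 7 = 0  t=0,i=16
  ##. -> .   bit 6 = 0  t=0,i=18
  #.# -> #   bit 5 = 1  t=0,i=5
  #.. -> .   bit 4 = 0  t=0,i=2
  .## -> .   bit 3 = 0  t=0,i=15
  .#. -> #   bit 2 = 1  t=0,i=1
  ..# -> #   bit 1 = 1  t=0,i=0
  ... -> #   bit 0 = 1  t=0,i=10
  bits 00100111 = 39

39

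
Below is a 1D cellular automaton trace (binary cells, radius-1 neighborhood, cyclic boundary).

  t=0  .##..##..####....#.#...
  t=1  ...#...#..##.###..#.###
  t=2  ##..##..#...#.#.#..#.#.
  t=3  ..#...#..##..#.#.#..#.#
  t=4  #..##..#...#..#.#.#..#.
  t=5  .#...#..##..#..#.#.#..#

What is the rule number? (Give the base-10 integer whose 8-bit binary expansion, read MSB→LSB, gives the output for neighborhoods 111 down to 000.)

  ### -> #   bit 7 = 1  t=0,i=10
  ##. -> .   bit 6 = 0  t=0,i=2
  #.# -> #   bit 5 = 1  t=0,i=18
  #.. -> #   bit 4 = 1  t=0,i=3
  .## -> .   bit 3 = 0  t=0,i=1
  .#. -> .   bit 2 = 0  t=0,i=17
  ..# -> .   bit 1 = 0  t=0,i=0
  ... -> #   bit 0 = 1  t=0,i=14
  bits 10110001 = 177

177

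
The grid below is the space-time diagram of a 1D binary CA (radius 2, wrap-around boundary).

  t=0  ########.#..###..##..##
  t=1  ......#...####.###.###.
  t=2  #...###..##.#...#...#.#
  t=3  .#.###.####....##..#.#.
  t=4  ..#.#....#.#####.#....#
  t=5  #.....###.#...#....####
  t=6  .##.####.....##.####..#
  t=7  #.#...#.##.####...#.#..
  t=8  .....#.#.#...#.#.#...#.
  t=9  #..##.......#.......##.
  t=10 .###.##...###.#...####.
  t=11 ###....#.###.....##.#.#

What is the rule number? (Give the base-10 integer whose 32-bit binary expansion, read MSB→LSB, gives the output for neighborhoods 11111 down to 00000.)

  ##### -> .   bit 31 = 0  t=0,i=0
  ####. -> #   bit 30 = 1  t=0,i=6
  ###.# -> .   bit 29 = 0  t=0,i=7
  ###.. -> .   bit 28 = 0  t=0,i=14
  ##.## -> .   bit 27 = 0  t=1,i=14
  ##.#. -> .   bit 26 = 0  t=0,i=8
  ##..# -> #   bit 25 = 1  t=0,i=15
  ##... -> #   bit 24 = 1  t=1,i=22
  #.### -> .   bit 23 = 0  t=1,i=15
  #.##. -> .   bit 22 = 0  t=2,i=22
  #.#.# -> .   bit 21 = 0  t=8,i=7
  #.#.. -> .   bit 20 = 0  t=0,i=9
  #..## -> #   bit 19 = 1  t=0,i=11
  #..#. -> .   bit 18 = 0  t=3,i=0
  #...# -> .   bit 17 = 0  t=1,i=8
  #.... -> #   bit 16 = 1  t=1,i=0
  .#### -> .   bit 15 = 0  t=0,i=22
  .###. -> #   bit 14 = 1  t=0,i=13
  .##.# -> #   bit 13 = 1  t=2,i=10
  .##.. -> .   bit 12 = 0  t=0,i=18
  .#.## -> #   bit 11 = 1  t=2,i=21
  .#.#. -> .   bit 10 = 0  t=3,i=20
  .#..# -> #   bit 9 = 1  t=0,i=10
  .#... -> .   bit 8 = 0  t=1,i=7
  ..### -> #   bit 7 = 1  t=0,i=12
  ..##. -> #   bit 6 = 1  t=0,i=17
  ..#.# -> .   bit 5 = 0  t=2,i=20
  ..#.. -> #   bit 4 = 1  t=1,i=6
  ...## -> #   bit 3 = 1  t=1,i=9
  ...#. -> #   bit 2 = 1  t=1,i=5
  ....# -> #   bit 1 = 1  t=1,i=4
  ..... -> .   bit 0 = 0  t=1,i=1
  bits 01000011000010010110101011011110 = 1124690654

1124690654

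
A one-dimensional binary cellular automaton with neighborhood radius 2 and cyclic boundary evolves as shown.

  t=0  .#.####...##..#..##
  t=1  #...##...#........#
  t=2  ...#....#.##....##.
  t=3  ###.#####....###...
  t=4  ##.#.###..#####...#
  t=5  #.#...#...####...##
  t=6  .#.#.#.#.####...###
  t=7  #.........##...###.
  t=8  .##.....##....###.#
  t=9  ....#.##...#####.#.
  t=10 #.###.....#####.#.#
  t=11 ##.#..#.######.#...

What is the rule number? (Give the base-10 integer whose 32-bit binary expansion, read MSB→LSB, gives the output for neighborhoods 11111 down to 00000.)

  nb #####: next=#  (t=3,i=6, bit31=1)
  nb ####.: next=#  (t=0,i=5, bit30=1)
  nb ###.#: next=.  (t=3,i=2, bit29=0)
  nb ###..: next=.  (t=0,i=6, bit28=0)
  nb ##.##: next=#  (t=3,i=3, bit27=1)
  nb ##.#.: next=#  (t=0,i=0, bit26=1)
  nb ##..#: next=.  (t=0,i=12, bit25=0)
  nb ##...: next=.  (t=0,i=7, bit24=0)
  nb #.###: next=.  (t=0,i=3, bit23=0)
  nb #.##.: next=.  (t=2,i=10, bit22=0)
  nb #.#.#: next=.  (t=0,i=1, bit21=0)
  nb #.#..: next=.  (t=5,i=2, bit20=0)
  nb #..##: next=.  (t=0,i=16, bit19=0)
  nb #..#.: next=.  (t=0,i=13, bit18=0)
  nb #...#: next=.  (t=0,i=8, bit17=0)
  nb #....: next=#  (t=1,i=11, bit16=1)
  nb .####: next=#  (t=0,i=4, bit15=1)
  nb .###.: next=#  (t=3,i=1, bit14=1)
  nb .##.#: next=#  (t=0,i=18, bit13=1)
  nb .##..: next=.  (t=0,i=11, bit12=0)
  nb .#.##: next=.  (t=0,i=2, bit11=0)
  nb .#.#.: next=.  (t=6,i=2, bit10=0)
  nb .#..#: next=.  (t=0,i=15, bit9=0)
  nb .#...: next=#  (t=1,i=10, bit8=1)
  nb ..###: next=#  (t=3,i=0, bit7=1)
  nb ..##.: next=.  (t=0,i=10, bit6=0)
  nb ..#.#: next=#  (t=2,i=8, bit5=1)
  nb ..#..: next=.  (t=0,i=14, bit4=0)
  nb ...##: next=#  (t=0,i=9, bit3=1)
  nb ...#.: next=#  (t=1,i=8, bit2=1)
  nb ....#: next=#  (t=1,i=16, bit1=1)
  nb .....: next=.  (t=1,i=12, bit0=0)
  bits 11001100000000011110000110101110 = 3422675374

3422675374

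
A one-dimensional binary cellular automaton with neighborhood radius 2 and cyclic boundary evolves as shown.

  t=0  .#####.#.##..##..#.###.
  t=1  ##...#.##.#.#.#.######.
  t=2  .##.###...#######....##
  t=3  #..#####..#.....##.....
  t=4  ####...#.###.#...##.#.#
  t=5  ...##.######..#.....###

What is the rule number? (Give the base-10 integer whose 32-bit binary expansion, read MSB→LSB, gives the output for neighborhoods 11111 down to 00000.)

  #####|.  b31=0 t=0,i=3
  ####.|.  b30=0 t=0,i=4
  ###.#|#  b29=1 t=0,i=5
  ###..|#  b28=1 t=0,i=21
  ##.##|#  b27=1 t=1,i=22
  ##.#.|.  b26=0 t=0,i=6
  ##..#|.  b25=0 t=0,i=11
  ##...|#  b24=1 t=1,i=2
  #.###|#  b23=1 t=0,i=19
  #.##.|.  b22=0 t=0,i=9
  #.#.#|#  b21=1 t=0,i=7
  #.#..|.  b20=0 t=4,i=13
  #..##|#  b19=1 t=0,i=0
  #..#.|#  b18=1 t=0,i=16
  #...#|.  b17=0 t=1,i=3
  #....|.  b16=0 t=2,i=18
  .####|.  b15=0 t=0,i=2
  .###.|#  b14=1 t=0,i=20
  .##.#|.  b13=0 t=1,i=8
  .##..|#  b12=1 t=0,i=10
  .#.##|#  b11=1 t=0,i=8
  .#.#.|#  b10=1 t=1,i=11
  .#..#|#  b9=1 t=3,i=1
  .#...|#  b8=1 t=3,i=11
  ..###|#  b7=1 t=0,i=1
  ..##.|.  b6=0 t=0,i=13
  ..#.#|#  b5=1 t=0,i=17
  ..#..|#  b4=1 t=3,i=0
  ...##|.  b3=0 t=2,i=9
  ...#.|#  b2=1 t=1,i=4
  ....#|.  b1=0 t=2,i=19
  .....|#  b0=1 t=3,i=13
  bits 00111001101011000101111110110101 = 967598005

967598005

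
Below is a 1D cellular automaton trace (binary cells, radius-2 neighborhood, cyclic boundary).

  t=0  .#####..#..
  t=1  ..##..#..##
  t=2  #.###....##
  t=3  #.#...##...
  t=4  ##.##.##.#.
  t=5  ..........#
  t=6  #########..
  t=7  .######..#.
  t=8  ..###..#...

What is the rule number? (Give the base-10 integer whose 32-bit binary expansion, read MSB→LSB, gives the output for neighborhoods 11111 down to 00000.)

  ##### -> #   bit 31 = 1  t=0,i=3
  ####. -> .   bit 30 = 0  t=0,i=4
  ###.# -> #   bit 29 = 1  t=2,i=0
  ###.. -> .   bit 28 = 0  t=0,i=5
  ##.## -> .   bit 27 = 0  t=2,i=1
  ##.#. -> .   bit 26 = 0  t=4,i=8
  ##..# -> #   bit 25 = 1  t=0,i=6
  ##... -> .   bit 24 = 0  t=2,i=5
  #.### -> #   bit 23 = 1  t=2,i=2
  #.##. -> .   bit 22 = 0  t=4,i=0
  #.#.# -> .   bit 21 = 0  t=4,i=9
  #.#.. -> .   bit 20 = 0  t=3,i=2
  #..## -> .   bit 19 = 0  t=1,i=1
  #..#. -> .   bit 18 = 0  t=0,i=7
  #...# -> #   bit 17 = 1  t=0,i=10
  #.... -> #   bit 16 = 1  t=2,i=6
  .#### -> #   bit 15 = 1  t=0,i=2
  .###. -> .   bit 14 = 0  t=2,i=3
  .##.# -> .   bit 13 = 0  t=4,i=1
  .##.. -> #   bit 12 = 1  t=1,i=3
  .#.## -> #   bit 11 = 1  t=4,i=10
  .#.#. -> #   bit 10 = 1  t=3,i=1
  .#..# -> .   bit 9 = 0  t=1,i=7
  .#... -> #   bit 8 = 1  t=0,i=9
  ..### -> .   bit 7 = 0  t=0,i=1
  ..##. -> #   bit 6 = 1  t=1,i=2
  ..#.# -> #   bit 5 = 1  t=3,i=0
  ..#.. -> .   bit 4 = 0  t=0,i=8
  ...## -> .   bit 3 = 0  t=0,i=0
  ...#. -> .   bit 2 = 0  t=3,i=10
  ....# -> #   bit 1 = 1  t=2,i=7
  ..... -> #   bit 0 = 1  t=5,i=2
  bits 10100010100000111001110101100011 = 2726534499

2726534499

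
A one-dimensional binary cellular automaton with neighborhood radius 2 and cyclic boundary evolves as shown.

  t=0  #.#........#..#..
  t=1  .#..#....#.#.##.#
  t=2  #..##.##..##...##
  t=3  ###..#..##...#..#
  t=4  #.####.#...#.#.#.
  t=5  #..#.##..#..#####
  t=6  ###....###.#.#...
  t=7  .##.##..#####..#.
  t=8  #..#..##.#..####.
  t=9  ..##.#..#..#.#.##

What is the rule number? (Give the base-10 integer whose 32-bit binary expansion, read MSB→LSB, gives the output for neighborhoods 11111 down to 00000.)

  nb #####: next=.  (t=5,i=14, bit31=0)
  nb ####.: next=.  (t=3,i=1, bit30=0)
  nb ###.#: next=#  (t=4,i=5, bit29=1)
  nb ###..: next=#  (t=2,i=0, bit28=1)
  nb ##.##: next=#  (t=2,i=5, bit27=1)
  nb ##.#.: next=#  (t=1,i=15, bit26=1)
  nb ##..#: next=#  (t=2,i=1, bit25=1)
  nb ##...: next=.  (t=2,i=12, bit24=0)
  nb #.###: next=.  (t=4,i=2, bit23=0)
  nb #.##.: next=.  (t=1,i=13, bit22=0)
  nb #.#.#: next=#  (t=1,i=11, bit21=1)
  nb #.#..: next=.  (t=0,i=2, bit20=0)
  nb #..##: next=#  (t=2,i=2, bit19=1)
  nb #..#.: next=#  (t=0,i=13, bit18=1)
  nb #...#: next=#  (t=2,i=13, bit17=1)
  nb #....: next=#  (t=0,i=4, bit16=1)
  nb .####: next=#  (t=3,i=0, bit15=1)
  nb .###.: next=#  (t=2,i=16, bit14=1)
  nb .##.#: next=.  (t=1,i=14, bit13=0)
  nb .##..: next=.  (t=2,i=7, bit12=0)
  nb .#.##: next=.  (t=1,i=12, bit11=0)
  nb .#.#.: next=#  (t=0,i=1, bit10=1)
  nb .#..#: next=.  (t=0,i=12, bit9=0)
  nb .#...: next=.  (t=0,i=3, bit8=0)
  nb ..###: next=.  (t=2,i=15, bit7=0)
  nb ..##.: next=.  (t=2,i=3, bit6=0)
  nb ..#.#: next=.  (t=0,i=0, bit5=0)
  nb ..#..: next=#  (t=0,i=11, bit4=1)
  nb ...##: next=.  (t=2,i=14, bit3=0)
  nb ...#.: next=.  (t=0,i=10, bit2=0)
  nb ....#: next=#  (t=0,i=9, bit1=1)
  nb .....: next=.  (t=0,i=5, bit0=0)
  bits 00111110001011111100010000010010 = 1043317778

1043317778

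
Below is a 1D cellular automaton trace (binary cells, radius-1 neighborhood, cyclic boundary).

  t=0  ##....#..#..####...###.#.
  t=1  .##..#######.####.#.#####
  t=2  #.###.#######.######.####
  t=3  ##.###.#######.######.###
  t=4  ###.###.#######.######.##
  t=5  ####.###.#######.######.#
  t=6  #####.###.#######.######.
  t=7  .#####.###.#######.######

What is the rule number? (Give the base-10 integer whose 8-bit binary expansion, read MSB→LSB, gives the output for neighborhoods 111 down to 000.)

246

  [7] ### => #  t=0,i=13
  [6] ##. => #  t=0,i=1
  [5] #.# => #  t=0,i=22
  [4] #.. => #  t=0,i=2
  [3] .## => .  t=0,i=0
  [2] .#. => #  t=0,i=6
  [1] ..# => #  t=0,i=5
  [0] ... => .  t=0,i=3
  bits 11110110 = 246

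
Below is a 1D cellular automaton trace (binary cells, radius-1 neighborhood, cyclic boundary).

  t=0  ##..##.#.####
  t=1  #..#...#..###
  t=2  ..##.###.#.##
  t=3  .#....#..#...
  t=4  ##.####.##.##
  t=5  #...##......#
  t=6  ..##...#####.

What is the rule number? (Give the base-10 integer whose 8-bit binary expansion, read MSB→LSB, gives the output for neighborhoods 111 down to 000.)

  [7] ### => #  t=0,i=0
  [6] ##. => .  t=0,i=1
  [5] #.# => .  t=0,i=6
  [4] #.. => .  t=0,i=2
  [3] .## => .  t=0,i=4
  [2] .#. => #  t=0,i=7
  [1] ..# => #  t=0,i=3
  [0] ... => #  t=1,i=5
  bits 10000111 = 135

135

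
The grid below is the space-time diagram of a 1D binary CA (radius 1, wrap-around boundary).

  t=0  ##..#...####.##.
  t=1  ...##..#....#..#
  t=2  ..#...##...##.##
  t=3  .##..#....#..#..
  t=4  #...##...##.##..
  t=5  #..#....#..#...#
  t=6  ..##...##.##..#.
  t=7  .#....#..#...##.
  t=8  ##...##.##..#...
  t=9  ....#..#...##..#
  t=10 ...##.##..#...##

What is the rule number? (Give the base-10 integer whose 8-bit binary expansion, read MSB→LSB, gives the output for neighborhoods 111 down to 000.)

  nb ###: next=.  (t=0,i=9, bit7=0)
  nb ##.: next=.  (t=0,i=1, bit6=0)
  nb #.#: next=#  (t=0,i=12, bit5=1)
  nb #..: next=.  (t=0,i=2, bit4=0)
  nb .##: next=.  (t=0,i=0, bit3=0)
  nb .#.: next=#  (t=0,i=4, bit2=1)
  nb ..#: next=#  (t=0,i=3, bit1=1)
  nb ...: next=.  (t=0,i=6, bit0=0)
  bits 00100110 = 38

38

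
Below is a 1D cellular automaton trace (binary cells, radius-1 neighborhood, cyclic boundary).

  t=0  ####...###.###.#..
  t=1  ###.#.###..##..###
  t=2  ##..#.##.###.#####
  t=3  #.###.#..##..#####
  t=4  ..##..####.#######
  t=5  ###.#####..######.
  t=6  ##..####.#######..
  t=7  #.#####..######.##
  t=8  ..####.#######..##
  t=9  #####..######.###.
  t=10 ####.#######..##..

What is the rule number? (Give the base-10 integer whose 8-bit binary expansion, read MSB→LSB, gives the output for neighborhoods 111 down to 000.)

158

  ### -> #   bit 7 = 1  t=0,i=1
  ##. -> .   bit 6 = 0  t=0,i=3
  #.# -> .   bit 5 = 0  t=0,i=10
  #.. -> #   bit 4 = 1  t=0,i=4
  .## -> #   bit 3 = 1  t=0,i=0
  .#. -> #   bit 2 = 1  t=0,i=15
  ..# -> #   bit 1 = 1  t=0,i=6
  ... -> .   bit 0 = 0  t=0,i=5
  bits 10011110 = 158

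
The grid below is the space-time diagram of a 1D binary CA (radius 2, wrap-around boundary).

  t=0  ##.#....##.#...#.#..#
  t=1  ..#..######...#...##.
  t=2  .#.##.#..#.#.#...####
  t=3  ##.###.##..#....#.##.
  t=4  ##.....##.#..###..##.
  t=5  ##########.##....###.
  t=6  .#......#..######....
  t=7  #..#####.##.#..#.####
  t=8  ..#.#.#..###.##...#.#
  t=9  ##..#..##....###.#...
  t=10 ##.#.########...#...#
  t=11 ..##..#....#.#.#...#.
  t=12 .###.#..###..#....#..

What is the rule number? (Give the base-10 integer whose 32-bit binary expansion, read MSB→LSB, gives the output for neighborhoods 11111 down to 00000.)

1164816975

  ##### -> .   bit 31 = 0  t=1,i=7
  ####. -> #   bit 30 = 1  t=1,i=9
  ###.# -> .   bit 29 = 0  t=0,i=1
  ###.. -> .   bit 28 = 0  t=1,i=10
  ##.## -> .   bit 27 = 0  t=3,i=2
  ##.#. -> #   bit 26 = 1  t=0,i=2
  ##..# -> .   bit 25 = 0  t=3,i=9
  ##... -> #   bit 24 = 1  t=1,i=11
  #.### -> .   bit 23 = 0  t=3,i=3
  #.##. -> #   bit 22 = 1  t=2,i=3
  #.#.# -> #   bit 21 = 1  t=2,i=1
  #.#.. -> .   bit 20 = 0  t=0,i=3
  #..## -> #   bit 19 = 1  t=0,i=19
  #..#. -> #   bit 18 = 1  t=2,i=8
  #...# -> .   bit 17 = 0  t=0,i=13
  #.... -> #   bit 16 = 1  t=0,i=5
  .#### -> #   bit 15 = 1  t=1,i=6
  .###. -> .   bit 14 = 0  t=0,i=0
  .##.# -> #   bit 13 = 1  t=0,i=9
  .##.. -> #   bit 12 = 1  t=1,i=19
  .#.## -> .   bit 11 = 0  t=2,i=2
  .#.#. -> .   bit 10 = 0  t=0,i=16
  .#..# -> #   bit 9 = 1  t=0,i=18
  .#... -> .   bit 8 = 0  t=0,i=4
  ..### -> .   bit 7 = 0  t=0,i=20
  ..##. -> #   bit 6 = 1  t=0,i=8
  ..#.# -> .   bit 5 = 0  t=0,i=15
  ..#.. -> .   bit 4 = 0  t=1,i=2
  ...## -> #   bit 3 = 1  t=0,i=7
  ...#. -> #   bit 2 = 1  t=0,i=14
  ....# -> #   bit 1 = 1  t=0,i=6
  ..... -> #   bit 0 = 1  t=4,i=4
  bits 01000101011011011011001001001111 = 1164816975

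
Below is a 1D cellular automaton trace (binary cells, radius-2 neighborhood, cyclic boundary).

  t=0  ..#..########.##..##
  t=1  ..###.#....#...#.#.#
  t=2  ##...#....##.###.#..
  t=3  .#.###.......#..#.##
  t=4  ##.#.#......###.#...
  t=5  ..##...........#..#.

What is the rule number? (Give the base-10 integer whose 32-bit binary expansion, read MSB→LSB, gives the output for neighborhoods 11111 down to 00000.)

1420464692

  nb #####: next=.  (t=0,i=7, bit31=0)
  nb ####.: next=#  (t=0,i=11, bit30=1)
  nb ###.#: next=.  (t=0,i=12, bit29=0)
  nb ###..: next=#  (t=3,i=5, bit28=1)
  nb ##.##: next=.  (t=0,i=13, bit27=0)
  nb ##.#.: next=#  (t=1,i=5, bit26=1)
  nb ##..#: next=.  (t=0,i=0, bit25=0)
  nb ##...: next=.  (t=2,i=2, bit24=0)
  nb #.###: next=#  (t=2,i=13, bit23=1)
  nb #.##.: next=.  (t=0,i=14, bit22=0)
  nb #.#.#: next=#  (t=1,i=17, bit21=1)
  nb #.#..: next=.  (t=1,i=6, bit20=0)
  nb #..##: next=#  (t=0,i=4, bit19=1)
  nb #..#.: next=.  (t=0,i=1, bit18=0)
  nb #...#: next=#  (t=1,i=13, bit17=1)
  nb #....: next=.  (t=1,i=8, bit16=0)
  nb .####: next=#  (t=0,i=6, bit15=1)
  nb .###.: next=.  (t=1,i=3, bit14=0)
  nb .##.#: next=.  (t=2,i=11, bit13=0)
  nb .##..: next=#  (t=0,i=15, bit12=1)
  nb .#.##: next=.  (t=3,i=2, bit11=0)
  nb .#.#.: next=.  (t=1,i=16, bit10=0)
  nb .#..#: next=#  (t=0,i=3, bit9=1)
  nb .#...: next=.  (t=1,i=7, bit8=0)
  nb ..###: next=.  (t=0,i=5, bit7=0)
  nb ..##.: next=.  (t=0,i=18, bit6=0)
  nb ..#.#: next=#  (t=1,i=15, bit5=1)
  nb ..#..: next=#  (t=0,i=2, bit4=1)
  nb ...##: next=.  (t=2,i=9, bit3=0)
  nb ...#.: next=#  (t=1,i=10, bit2=1)
  nb ....#: next=.  (t=1,i=9, bit1=0)
  nb .....: next=.  (t=3,i=8, bit0=0)
  bits 01010100101010101001001000110100 = 1420464692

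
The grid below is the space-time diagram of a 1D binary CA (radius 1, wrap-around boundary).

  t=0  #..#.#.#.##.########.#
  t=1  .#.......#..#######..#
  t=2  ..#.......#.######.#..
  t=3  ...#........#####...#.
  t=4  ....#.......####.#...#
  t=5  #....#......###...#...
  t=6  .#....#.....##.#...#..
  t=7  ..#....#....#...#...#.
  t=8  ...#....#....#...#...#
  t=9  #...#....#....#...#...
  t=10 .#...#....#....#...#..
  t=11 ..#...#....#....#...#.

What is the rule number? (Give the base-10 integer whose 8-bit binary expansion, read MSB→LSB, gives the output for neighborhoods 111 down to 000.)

  nb ###: next=#  (t=0,i=13, bit7=1)
  nb ##.: next=.  (t=0,i=0, bit6=0)
  nb #.#: next=.  (t=0,i=4, bit5=0)
  nb #..: next=#  (t=0,i=1, bit4=1)
  nb .##: next=#  (t=0,i=9, bit3=1)
  nb .#.: next=.  (t=0,i=3, bit2=0)
  nb ..#: next=.  (t=0,i=2, bit1=0)
  nb ...: next=.  (t=1,i=3, bit0=0)
  bits 10011000 = 152

152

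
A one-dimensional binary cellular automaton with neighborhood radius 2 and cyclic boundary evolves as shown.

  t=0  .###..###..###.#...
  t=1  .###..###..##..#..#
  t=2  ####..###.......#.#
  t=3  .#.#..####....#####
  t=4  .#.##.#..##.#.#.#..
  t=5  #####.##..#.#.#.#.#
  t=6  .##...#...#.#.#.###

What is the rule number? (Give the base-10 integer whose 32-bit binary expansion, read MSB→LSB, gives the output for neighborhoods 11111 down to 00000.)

  nb #####: next=#  (t=2,i=1, bit31=1)
  nb ####.: next=.  (t=2,i=2, bit30=0)
  nb ###.#: next=.  (t=0,i=13, bit29=0)
  nb ###..: next=#  (t=0,i=3, bit28=1)
  nb ##.##: next=.  (t=5,i=5, bit27=0)
  nb ##.#.: next=.  (t=0,i=14, bit26=0)
  nb ##..#: next=.  (t=0,i=4, bit25=0)
  nb ##...: next=#  (t=2,i=9, bit24=1)
  nb #.###: next=#  (t=1,i=1, bit23=1)
  nb #.##.: next=#  (t=4,i=3, bit22=1)
  nb #.#.#: next=#  (t=3,i=1, bit21=1)
  nb #.#..: next=#  (t=0,i=15, bit20=1)
  nb #..##: next=.  (t=0,i=5, bit19=0)
  nb #..#.: next=.  (t=1,i=14, bit18=0)
  nb #...#: next=#  (t=4,i=18, bit17=1)
  nb #....: next=.  (t=0,i=17, bit16=0)
  nb .####: next=.  (t=2,i=0, bit15=0)
  nb .###.: next=#  (t=0,i=2, bit14=1)
  nb .##.#: next=#  (t=4,i=4, bit13=1)
  nb .##..: next=.  (t=1,i=12, bit12=0)
  nb .#.##: next=#  (t=1,i=0, bit11=1)
  nb .#.#.: next=.  (t=3,i=2, bit10=0)
  nb .#..#: next=#  (t=1,i=16, bit9=1)
  nb .#...: next=.  (t=0,i=16, bit8=0)
  nb ..###: next=#  (t=0,i=1, bit7=1)
  nb ..##.: next=.  (t=1,i=11, bit6=0)
  nb ..#.#: next=#  (t=1,i=18, bit5=1)
  nb ..#..: next=.  (t=1,i=15, bit4=0)
  nb ...##: next=.  (t=0,i=0, bit3=0)
  nb ...#.: next=#  (t=2,i=15, bit2=1)
  nb ....#: next=#  (t=0,i=18, bit1=1)
  nb .....: next=.  (t=2,i=11, bit0=0)
  bits 10010001111100100110101010100110 = 2448583334

2448583334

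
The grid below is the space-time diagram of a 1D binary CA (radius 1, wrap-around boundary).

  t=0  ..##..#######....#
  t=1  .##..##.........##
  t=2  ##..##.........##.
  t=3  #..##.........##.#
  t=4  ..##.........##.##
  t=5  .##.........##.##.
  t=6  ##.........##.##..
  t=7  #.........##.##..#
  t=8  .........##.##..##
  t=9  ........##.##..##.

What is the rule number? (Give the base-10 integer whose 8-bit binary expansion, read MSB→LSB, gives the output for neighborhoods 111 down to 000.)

46

  ### -> .   bit 7 = 0  t=0,i=7
  ##. -> .   bit 6 = 0  t=0,i=3
  #.# -> #   bit 5 = 1  t=1,i=0
  #.. -> .   bit 4 = 0  t=0,i=0
  .## -> #   bit 3 = 1  t=0,i=2
  .#. -> #   bit 2 = 1  t=0,i=17
  ..# -> #   bit 1 = 1  t=0,i=1
  ... -> .   bit 0 = 0  t=0,i=14
  bits 00101110 = 46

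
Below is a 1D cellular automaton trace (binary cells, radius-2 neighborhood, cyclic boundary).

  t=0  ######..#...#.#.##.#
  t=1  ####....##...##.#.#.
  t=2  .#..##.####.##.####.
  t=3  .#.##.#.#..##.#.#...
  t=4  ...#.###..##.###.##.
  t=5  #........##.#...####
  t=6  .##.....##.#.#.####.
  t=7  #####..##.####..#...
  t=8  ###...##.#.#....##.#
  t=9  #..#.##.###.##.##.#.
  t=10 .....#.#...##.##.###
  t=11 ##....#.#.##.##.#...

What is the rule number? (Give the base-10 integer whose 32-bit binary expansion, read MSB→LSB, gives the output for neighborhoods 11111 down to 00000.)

2372507096

  ##### -> #   bit 31 = 1  t=0,i=1
  ####. -> .   bit 30 = 0  t=0,i=4
  ###.# -> .   bit 29 = 0  t=2,i=10
  ###.. -> .   bit 28 = 0  t=0,i=5
  ##.## -> #   bit 27 = 1  t=0,i=18
  ##.#. -> #   bit 26 = 1  t=1,i=15
  ##..# -> .   bit 25 = 0  t=0,i=6
  ##... -> #   bit 24 = 1  t=1,i=4
  #.### -> .   bit 23 = 0  t=0,i=19
  #.##. -> #   bit 22 = 1  t=0,i=16
  #.#.# -> #   bit 21 = 1  t=0,i=14
  #.#.. -> .   bit 20 = 0  t=3,i=8
  #..## -> #   bit 19 = 1  t=2,i=3
  #..#. -> .   bit 18 = 0  t=0,i=7
  #...# -> .   bit 17 = 0  t=0,i=10
  #.... -> #   bit 16 = 1  t=1,i=5
  .#### -> #   bit 15 = 1  t=0,i=0
  .###. -> .   bit 14 = 0  t=4,i=6
  .##.# -> .   bit 13 = 0  t=0,i=17
  .##.. -> #   bit 12 = 1  t=1,i=9
  .#.## -> .   bit 11 = 0  t=0,i=15
  .#.#. -> #   bit 10 = 1  t=0,i=13
  .#..# -> .   bit 9 = 0  t=2,i=2
  .#... -> #   bit 8 = 1  t=0,i=9
  ..### -> #   bit 7 = 1  t=5,i=16
  ..##. -> #   bit 6 = 1  t=1,i=8
  ..#.# -> .   bit 5 = 0  t=0,i=12
  ..#.. -> #   bit 4 = 1  t=0,i=8
  ...## -> #   bit 3 = 1  t=1,i=7
  ...#. -> .   bit 2 = 0  t=0,i=11
  ....# -> .   bit 1 = 0  t=1,i=6
  ..... -> .   bit 0 = 0  t=5,i=3
  bits 10001101011010011001010111011000 = 2372507096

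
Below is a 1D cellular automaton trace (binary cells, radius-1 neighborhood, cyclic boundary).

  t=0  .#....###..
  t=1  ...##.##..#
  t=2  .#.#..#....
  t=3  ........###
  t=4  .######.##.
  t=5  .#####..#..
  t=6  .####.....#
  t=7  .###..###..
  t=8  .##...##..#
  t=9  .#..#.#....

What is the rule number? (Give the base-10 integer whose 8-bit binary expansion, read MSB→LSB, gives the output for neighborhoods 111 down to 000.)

137

  ### -> #   bit 7 = 1  t=0,i=7
  ##. -> .   bit 6 = 0  t=0,i=8
  #.# -> .   bit 5 = 0  t=1,i=5
  #.. -> .   bit 4 = 0  t=0,i=2
  .## -> #   bit 3 = 1  t=0,i=6
  .#. -> .   bit 2 = 0  t=0,i=1
  ..# -> .   bit 1 = 0  t=0,i=0
  ... -> #   bit 0 = 1  t=0,i=3
  bits 10001001 = 137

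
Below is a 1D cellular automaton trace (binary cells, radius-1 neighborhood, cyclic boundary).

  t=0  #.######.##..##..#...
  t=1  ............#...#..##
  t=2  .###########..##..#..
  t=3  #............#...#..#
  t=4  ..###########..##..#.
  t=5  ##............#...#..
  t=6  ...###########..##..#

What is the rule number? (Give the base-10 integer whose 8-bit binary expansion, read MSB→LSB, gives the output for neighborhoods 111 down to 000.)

  ###|.  b7=0 t=0,i=3
  ##.|.  b6=0 t=0,i=7
  #.#|.  b5=0 t=0,i=1
  #..|.  b4=0 t=0,i=11
  .##|.  b3=0 t=0,i=2
  .#.|.  b2=0 t=0,i=0
  ..#|#  b1=1 t=0,i=12
  ...|#  b0=1 t=0,i=19
  bits 00000011 = 3

3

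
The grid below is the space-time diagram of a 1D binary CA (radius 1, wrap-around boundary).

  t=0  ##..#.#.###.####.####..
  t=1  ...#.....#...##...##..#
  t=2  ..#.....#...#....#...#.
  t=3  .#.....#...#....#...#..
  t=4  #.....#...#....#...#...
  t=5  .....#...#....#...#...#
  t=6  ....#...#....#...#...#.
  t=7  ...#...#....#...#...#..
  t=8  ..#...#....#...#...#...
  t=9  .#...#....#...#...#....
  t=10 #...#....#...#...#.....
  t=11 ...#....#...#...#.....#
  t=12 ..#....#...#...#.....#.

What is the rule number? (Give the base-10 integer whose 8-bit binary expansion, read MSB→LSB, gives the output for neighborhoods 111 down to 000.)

  [7] ### => #  t=0,i=9
  [6] ##. => .  t=0,i=1
  [5] #.# => .  t=0,i=5
  [4] #.. => .  t=0,i=2
  [3] .## => .  t=0,i=0
  [2] .#. => .  t=0,i=4
  [1] ..# => #  t=0,i=3
  [0] ... => .  t=1,i=1
  bits 10000010 = 130

130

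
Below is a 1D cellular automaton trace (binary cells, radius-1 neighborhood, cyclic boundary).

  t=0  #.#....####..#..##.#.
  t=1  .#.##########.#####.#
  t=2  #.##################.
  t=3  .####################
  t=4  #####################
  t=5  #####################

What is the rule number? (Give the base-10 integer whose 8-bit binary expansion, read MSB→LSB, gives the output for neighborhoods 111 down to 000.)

251

  ### -> #   bit 7 = 1  t=0,i=8
  ##. -> #   bit 6 = 1  t=0,i=10
  #.# -> #   bit 5 = 1  t=0,i=1
  #.. -> #   bit 4 = 1  t=0,i=3
  .## -> #   bit 3 = 1  t=0,i=7
  .#. -> .   bit 2 = 0  t=0,i=0
  ..# -> #   bit 1 = 1  t=0,i=6
  ... -> #   bit 0 = 1  t=0,i=4
  bits 11111011 = 251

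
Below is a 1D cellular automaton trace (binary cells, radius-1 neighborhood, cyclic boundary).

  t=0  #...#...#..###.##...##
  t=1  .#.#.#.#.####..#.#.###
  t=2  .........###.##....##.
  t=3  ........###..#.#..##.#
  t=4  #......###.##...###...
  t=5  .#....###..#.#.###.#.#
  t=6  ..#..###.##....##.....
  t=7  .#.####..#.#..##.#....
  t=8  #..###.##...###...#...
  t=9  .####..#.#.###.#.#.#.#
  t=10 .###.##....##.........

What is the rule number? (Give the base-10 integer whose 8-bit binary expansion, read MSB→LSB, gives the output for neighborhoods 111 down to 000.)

154

  ### -> #   bit 7 = 1  t=0,i=12
  ##. -> .   bit 6 = 0  t=0,i=0
  #.# -> .   bit 5 = 0  t=0,i=14
  #.. -> #   bit 4 = 1  t=0,i=1
  .## -> #   bit 3 = 1  t=0,i=11
  .#. -> .   bit 2 = 0  t=0,i=4
  ..# -> #   bit 1 = 1  t=0,i=3
  ... -> .   bit 0 = 0  t=0,i=2
  bits 10011010 = 154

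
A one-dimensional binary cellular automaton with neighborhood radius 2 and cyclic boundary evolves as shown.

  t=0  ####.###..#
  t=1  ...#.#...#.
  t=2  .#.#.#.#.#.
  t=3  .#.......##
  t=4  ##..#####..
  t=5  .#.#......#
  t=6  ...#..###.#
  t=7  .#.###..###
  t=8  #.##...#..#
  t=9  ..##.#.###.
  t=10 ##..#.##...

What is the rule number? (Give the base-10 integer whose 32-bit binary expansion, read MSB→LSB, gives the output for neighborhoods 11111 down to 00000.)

618273339

  [31] ##### => .  t=0,i=1
  [30] ####. => .  t=0,i=2
  [29] ###.# => #  t=0,i=3
  [28] ###.. => .  t=0,i=7
  [27] ##.## => .  t=0,i=4
  [26] ##.#. => #  t=3,i=0
  [25] ##..# => .  t=0,i=8
  [24] ##... => .  t=8,i=4
  [23] #.### => #  t=0,i=5
  [22] #.##. => #  t=8,i=2
  [21] #.#.# => .  t=2,i=3
  [20] #.#.. => #  t=1,i=5
  [19] #..## => #  t=0,i=9
  [18] #..#. => .  t=2,i=0
  [17] #...# => #  t=1,i=7
  [16] #.... => .  t=1,i=0
  [15] .#### => .  t=0,i=0
  [14] .###. => .  t=0,i=6
  [13] .##.# => .  t=3,i=10
  [12] .##.. => #  t=4,i=1
  [11] .#.## => #  t=7,i=2
  [10] .#.#. => .  t=1,i=4
  [9] .#..# => #  t=2,i=10
  [8] .#... => .  t=1,i=6
  [7] ..### => .  t=0,i=10
  [6] ..##. => .  t=3,i=9
  [5] ..#.# => #  t=1,i=3
  [4] ..#.. => #  t=1,i=9
  [3] ...## => #  t=3,i=8
  [2] ...#. => .  t=1,i=2
  [1] ....# => #  t=1,i=1
  [0] ..... => #  t=3,i=4
  bits 00100100110110100001101000111011 = 618273339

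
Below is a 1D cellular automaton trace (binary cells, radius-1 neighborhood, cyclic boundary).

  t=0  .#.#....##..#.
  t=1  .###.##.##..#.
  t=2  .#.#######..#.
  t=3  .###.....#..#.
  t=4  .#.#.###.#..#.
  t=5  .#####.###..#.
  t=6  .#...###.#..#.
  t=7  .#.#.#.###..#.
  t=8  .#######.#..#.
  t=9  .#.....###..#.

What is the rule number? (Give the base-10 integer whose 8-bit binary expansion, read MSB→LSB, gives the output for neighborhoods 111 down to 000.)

  [7] ### => .  t=1,i=2
  [6] ##. => #  t=0,i=9
  [5] #.# => #  t=0,i=2
  [4] #.. => .  t=0,i=4
  [3] .## => #  t=0,i=8
  [2] .#. => #  t=0,i=1
  [1] ..# => .  t=0,i=0
  [0] ... => #  t=0,i=5
  bits 01101101 = 109

109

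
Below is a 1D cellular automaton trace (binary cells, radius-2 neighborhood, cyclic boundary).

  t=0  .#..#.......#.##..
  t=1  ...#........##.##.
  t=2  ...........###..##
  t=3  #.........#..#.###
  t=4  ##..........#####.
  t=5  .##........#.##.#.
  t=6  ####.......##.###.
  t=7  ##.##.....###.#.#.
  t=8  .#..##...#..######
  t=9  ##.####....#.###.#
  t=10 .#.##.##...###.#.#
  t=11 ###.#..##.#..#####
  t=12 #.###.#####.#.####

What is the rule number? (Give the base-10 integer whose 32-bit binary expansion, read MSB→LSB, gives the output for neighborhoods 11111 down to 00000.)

  [31] ##### => #  t=4,i=14
  [30] ####. => .  t=3,i=17
  [29] ###.# => #  t=4,i=16
  [28] ###.. => #  t=2,i=13
  [27] ##.## => .  t=1,i=14
  [26] ##.#. => #  t=5,i=15
  [25] ##..# => .  t=2,i=14
  [24] ##... => #  t=0,i=16
  [23] #.### => #  t=3,i=15
  [22] #.##. => .  t=0,i=14
  [21] #.#.# => #  t=7,i=14
  [20] #.#.. => #  t=5,i=16
  [19] #..## => #  t=2,i=15
  [18] #..#. => #  t=0,i=3
  [17] #...# => .  t=0,i=17
  [16] #.... => .  t=0,i=6
  [15] .#### => #  t=3,i=16
  [14] .###. => .  t=2,i=12
  [13] .##.# => #  t=1,i=13
  [12] .##.. => #  t=0,i=15
  [11] .#.## => #  t=0,i=13
  [10] .#.#. => #  t=7,i=15
  [9] .#..# => .  t=0,i=2
  [8] .#... => .  t=0,i=5
  [7] ..### => .  t=2,i=11
  [6] ..##. => #  t=1,i=12
  [5] ..#.# => #  t=0,i=12
  [4] ..#.. => .  t=0,i=1
  [3] ...## => #  t=1,i=11
  [2] ...#. => .  t=0,i=0
  [1] ....# => .  t=0,i=10
  [0] ..... => .  t=0,i=7
  bits 10110101101111001011110001101000 = 3049045096

3049045096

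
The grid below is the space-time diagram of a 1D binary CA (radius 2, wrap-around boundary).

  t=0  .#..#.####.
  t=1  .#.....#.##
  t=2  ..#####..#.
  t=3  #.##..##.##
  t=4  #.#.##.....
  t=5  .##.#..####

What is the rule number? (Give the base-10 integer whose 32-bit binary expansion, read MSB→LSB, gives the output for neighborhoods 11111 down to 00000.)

845907351

  ##### -> .   bit 31 = 0  t=2,i=4
  ####. -> .   bit 30 = 0  t=0,i=8
  ###.# -> #   bit 29 = 1  t=3,i=0
  ###.. -> #   bit 28 = 1  t=0,i=9
  ##.## -> .   bit 27 = 0  t=3,i=1
  ##.#. -> .   bit 26 = 0  t=1,i=0
  ##..# -> #   bit 25 = 1  t=0,i=10
  ##... -> .   bit 24 = 0  t=4,i=6
  #.### -> .   bit 23 = 0  t=0,i=6
  #.##. -> #   bit 22 = 1  t=1,i=9
  #.#.# -> #   bit 21 = 1  t=4,i=2
  #.#.. -> .   bit 20 = 0  t=1,i=1
  #..## -> #   bit 19 = 1  t=3,i=5
  #..#. -> .   bit 18 = 0  t=0,i=0
  #...# -> #   bit 17 = 1  t=2,i=0
  #.... -> #   bit 16 = 1  t=1,i=3
  .#### -> #   bit 15 = 1  t=0,i=7
  .###. -> .   bit 14 = 0  t=3,i=10
  .##.# -> .   bit 13 = 0  t=1,i=10
  .##.. -> .   bit 12 = 0  t=3,i=3
  .#.## -> .   bit 11 = 0  t=0,i=5
  .#.#. -> #   bit 10 = 1  t=4,i=1
  .#..# -> .   bit 9 = 0  t=0,i=2
  .#... -> #   bit 8 = 1  t=1,i=2
  ..### -> #   bit 7 = 1  t=2,i=2
  ..##. -> .   bit 6 = 0  t=3,i=6
  ..#.# -> .   bit 5 = 0  t=0,i=4
  ..#.. -> #   bit 4 = 1  t=0,i=1
  ...## -> .   bit 3 = 0  t=2,i=1
  ...#. -> #   bit 2 = 1  t=1,i=6
  ....# -> #   bit 1 = 1  t=1,i=5
  ..... -> #   bit 0 = 1  t=1,i=4
  bits 00110010011010111000010110010111 = 845907351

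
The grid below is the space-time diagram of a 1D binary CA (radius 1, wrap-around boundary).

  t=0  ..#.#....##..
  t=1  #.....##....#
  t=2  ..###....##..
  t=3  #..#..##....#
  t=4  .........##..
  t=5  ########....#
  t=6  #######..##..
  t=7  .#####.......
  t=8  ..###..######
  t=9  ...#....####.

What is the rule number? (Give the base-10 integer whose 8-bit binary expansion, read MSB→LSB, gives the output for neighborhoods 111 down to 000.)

129

  ###|#  b7=1 t=2,i=3
  ##.|.  b6=0 t=0,i=10
  #.#|.  b5=0 t=0,i=3
  #..|.  b4=0 t=0,i=5
  .##|.  b3=0 t=0,i=9
  .#.|.  b2=0 t=0,i=2
  ..#|.  b1=0 t=0,i=1
  ...|#  b0=1 t=0,i=0
  bits 10000001 = 129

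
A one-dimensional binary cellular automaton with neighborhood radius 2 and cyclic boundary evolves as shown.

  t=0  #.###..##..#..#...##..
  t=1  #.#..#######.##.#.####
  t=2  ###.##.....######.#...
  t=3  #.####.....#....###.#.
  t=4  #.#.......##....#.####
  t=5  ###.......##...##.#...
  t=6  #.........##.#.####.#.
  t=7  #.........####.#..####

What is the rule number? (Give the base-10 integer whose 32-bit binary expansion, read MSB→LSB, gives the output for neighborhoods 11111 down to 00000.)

788411636

  #####|.  b31=0 t=1,i=7
  ####.|.  b30=0 t=1,i=10
  ###.#|#  b29=1 t=1,i=0
  ###..|.  b28=0 t=0,i=4
  ##.##|#  b27=1 t=1,i=12
  ##.#.|#  b26=1 t=1,i=1
  ##..#|#  b25=1 t=0,i=5
  ##...|.  b24=0 t=2,i=6
  #.###|#  b23=1 t=0,i=2
  #.##.|#  b22=1 t=1,i=13
  #.#.#|#  b21=1 t=1,i=16
  #.#..|#  b20=1 t=1,i=2
  #..##|#  b19=1 t=0,i=6
  #..#.|#  b18=1 t=0,i=10
  #...#|#  b17=1 t=0,i=16
  #....|.  b16=0 t=2,i=7
  .####|.  b15=0 t=1,i=6
  .###.|.  b14=0 t=0,i=3
  .##.#|#  b13=1 t=1,i=14
  .##..|#  b12=1 t=0,i=8
  .#.##|.  b11=0 t=0,i=1
  .#.#.|#  b10=1 t=3,i=21
  .#..#|.  b9=0 t=0,i=12
  .#...|.  b8=0 t=0,i=15
  ..###|#  b7=1 t=1,i=5
  ..##.|#  b6=1 t=0,i=7
  ..#.#|#  b5=1 t=0,i=0
  ..#..|#  b4=1 t=0,i=11
  ...##|.  b3=0 t=0,i=17
  ...#.|#  b2=1 t=3,i=10
  ....#|.  b1=0 t=2,i=9
  .....|.  b0=0 t=2,i=8
  bits 00101110111111100011010011110100 = 788411636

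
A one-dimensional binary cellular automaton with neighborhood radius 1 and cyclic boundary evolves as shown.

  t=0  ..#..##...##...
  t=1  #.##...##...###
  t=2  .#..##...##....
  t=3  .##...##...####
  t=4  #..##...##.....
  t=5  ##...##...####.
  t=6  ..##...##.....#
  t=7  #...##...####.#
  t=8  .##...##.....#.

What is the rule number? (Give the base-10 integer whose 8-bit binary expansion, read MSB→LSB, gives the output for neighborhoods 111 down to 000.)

  nb ###: next=.  (t=1,i=13, bit7=0)
  nb ##.: next=.  (t=0,i=6, bit6=0)
  nb #.#: next=#  (t=1,i=1, bit5=1)
  nb #..: next=#  (t=0,i=3, bit4=1)
  nb .##: next=.  (t=0,i=5, bit3=0)
  nb .#.: next=#  (t=0,i=2, bit2=1)
  nb ..#: next=.  (t=0,i=1, bit1=0)
  nb ...: next=#  (t=0,i=0, bit0=1)
  bits 00110101 = 53

53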